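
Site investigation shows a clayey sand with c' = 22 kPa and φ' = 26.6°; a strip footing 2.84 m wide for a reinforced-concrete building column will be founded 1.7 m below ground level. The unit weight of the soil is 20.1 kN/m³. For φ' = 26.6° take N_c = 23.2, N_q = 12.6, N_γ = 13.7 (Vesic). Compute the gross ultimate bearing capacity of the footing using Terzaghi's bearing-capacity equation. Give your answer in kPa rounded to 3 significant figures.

Effective surcharge at the founding depth q = γ·D_f = 20.1 × 1.7 = 34.17 kPa.
q_ult = c·N_c + q·N_q + 0.5·γ·B·N_γ
     = 22 × 23.2 + 34.17 × 12.6 + 0.5 × 20.1 × 2.84 × 13.7
     = 510.4 + 430.54 + 391.03 = 1332 kPa.

q_ult ≈ 1330 kPa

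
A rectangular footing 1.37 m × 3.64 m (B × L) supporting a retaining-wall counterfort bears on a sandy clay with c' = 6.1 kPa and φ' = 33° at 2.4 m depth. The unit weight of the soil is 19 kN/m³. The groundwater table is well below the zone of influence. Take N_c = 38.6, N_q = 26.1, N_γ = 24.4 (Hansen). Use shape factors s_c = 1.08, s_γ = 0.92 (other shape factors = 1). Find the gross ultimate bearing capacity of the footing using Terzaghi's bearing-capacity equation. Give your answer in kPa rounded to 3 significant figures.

q_ult ≈ 1740 kPa

Overburden at base level: q = 19 × 2.4 = 45.6 kPa.
Cohesion term c·N_c·s_c = 6.1 × 38.6 × 1.08 = 254.3 kPa; surcharge term q·N_q = 45.6 × 26.1 = 1190.2 kPa; self-weight term 0.5·γ·B·N_γ·s_γ = 0.5 × 19 × 1.37 × 24.4 × 0.92 = 292.16 kPa.
q_ult = 254.3 + 1190.2 + 292.16 = 1736.6 kPa.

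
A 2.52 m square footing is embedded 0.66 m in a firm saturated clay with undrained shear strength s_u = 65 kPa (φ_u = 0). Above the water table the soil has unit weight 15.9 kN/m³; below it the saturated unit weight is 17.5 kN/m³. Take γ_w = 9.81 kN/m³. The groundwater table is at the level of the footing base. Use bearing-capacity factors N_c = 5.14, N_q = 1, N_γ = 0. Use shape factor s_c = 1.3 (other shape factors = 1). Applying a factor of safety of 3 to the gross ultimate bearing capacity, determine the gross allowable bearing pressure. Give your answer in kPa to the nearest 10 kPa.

Overburden at base level: q = 15.9 × 0.66 = 10.494 kPa.
Cohesion term c·N_c·s_c = 65 × 5.14 × 1.3 = 434.33 kPa; surcharge term q·N_q = 10.494 × 1 = 10.494 kPa.
q_ult = 434.33 + 10.494 = 444.82 kPa.
q_all = q_ult / FS = 444.82 / 3 = 148.27 kPa.

q_all ≈ 150 kPa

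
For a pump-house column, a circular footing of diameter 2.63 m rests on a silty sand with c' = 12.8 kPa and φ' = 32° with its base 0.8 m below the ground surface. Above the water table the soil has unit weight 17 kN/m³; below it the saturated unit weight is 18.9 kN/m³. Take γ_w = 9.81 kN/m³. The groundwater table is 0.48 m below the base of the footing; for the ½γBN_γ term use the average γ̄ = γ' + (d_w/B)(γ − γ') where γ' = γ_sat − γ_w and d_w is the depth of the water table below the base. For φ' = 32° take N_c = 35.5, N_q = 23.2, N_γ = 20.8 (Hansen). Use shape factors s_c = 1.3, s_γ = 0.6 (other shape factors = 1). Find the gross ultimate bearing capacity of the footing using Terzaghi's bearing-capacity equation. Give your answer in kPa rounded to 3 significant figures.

q_ult ≈ 1080 kPa

q = γ·D_f = 17 × 0.8 = 13.6 kPa.
γ' = 9.09 kN/m³; averaging over the depth B below the base, γ̄ = γ' + (d_w/B)(γ − γ') = 10.534 kN/m³.
c·N_c·s_c = 12.8 × 35.5 × 1.3 = 590.72 kPa
q·N_q = 13.6 × 23.2 = 315.52 kPa
0.5·γ·B·N_γ·s_γ = 0.5 × 10.534 × 2.63 × 20.8 × 0.6 = 172.87 kPa
q_ult = 590.72 + 315.52 + 172.87 = 1079.1 kPa.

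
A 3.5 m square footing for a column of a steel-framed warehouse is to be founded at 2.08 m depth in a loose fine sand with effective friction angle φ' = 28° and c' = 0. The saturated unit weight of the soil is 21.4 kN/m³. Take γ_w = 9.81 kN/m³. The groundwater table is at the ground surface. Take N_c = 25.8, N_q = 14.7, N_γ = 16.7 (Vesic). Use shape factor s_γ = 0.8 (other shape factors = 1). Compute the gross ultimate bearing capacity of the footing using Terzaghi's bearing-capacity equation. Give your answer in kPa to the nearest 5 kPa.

Water table at ground surface, so effective unit weight γ' = 21.4 − 9.81 = 11.59 kN/m³ is used throughout; overburden q = 11.59 × 2.08 = 24.107 kPa; the same γ' applies in the ½γBN_γ term.
Surcharge term q·N_q = 24.107 × 14.7 = 354.38 kPa; self-weight term 0.5·γ·B·N_γ·s_γ = 0.5 × 11.59 × 3.5 × 16.7 × 0.8 = 270.97 kPa.
q_ult = 354.38 + 270.97 = 625.35 kPa.

q_ult ≈ 625 kPa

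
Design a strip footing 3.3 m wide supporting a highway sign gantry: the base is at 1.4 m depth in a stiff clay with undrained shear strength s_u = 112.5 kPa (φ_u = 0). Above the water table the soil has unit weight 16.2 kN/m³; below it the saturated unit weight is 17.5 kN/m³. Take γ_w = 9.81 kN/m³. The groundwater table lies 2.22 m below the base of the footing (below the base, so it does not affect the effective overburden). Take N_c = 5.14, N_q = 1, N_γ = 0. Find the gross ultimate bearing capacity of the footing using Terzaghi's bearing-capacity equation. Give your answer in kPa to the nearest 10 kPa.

q_ult ≈ 600 kPa

Overburden at base level: q = 16.2 × 1.4 = 22.68 kPa.
Cohesion term c·N_c = 112.5 × 5.14 = 578.25 kPa; surcharge term q·N_q = 22.68 × 1 = 22.68 kPa.
q_ult = 578.25 + 22.68 = 600.93 kPa.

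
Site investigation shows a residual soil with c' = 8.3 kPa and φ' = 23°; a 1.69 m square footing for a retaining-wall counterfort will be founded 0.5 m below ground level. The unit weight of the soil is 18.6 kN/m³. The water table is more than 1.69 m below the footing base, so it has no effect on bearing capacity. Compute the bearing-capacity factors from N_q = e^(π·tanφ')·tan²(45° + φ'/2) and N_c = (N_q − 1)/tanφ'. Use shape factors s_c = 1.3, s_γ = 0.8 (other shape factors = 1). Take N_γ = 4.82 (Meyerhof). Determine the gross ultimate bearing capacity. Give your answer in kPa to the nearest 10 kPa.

tan23° = 0.4245, so N_q = e^(π×0.4245)·tan²(56.5°) = 3.794 × 2.283 = 8.66.
N_c = (8.66 − 1)/tan23° = 18.05.
Effective surcharge at the founding depth q = γ·D_f = 18.6 × 0.5 = 9.3 kPa.
q_ult = c·N_c·s_c + q·N_q + 0.5·γ·B·N_γ·s_γ
     = 8.3 × 18.049 × 1.3 + 9.3 × 8.6612 + 0.5 × 18.6 × 1.69 × 4.82 × 0.8
     = 194.74 + 80.549 + 60.605 = 335.9 kPa.

q_ult ≈ 340 kPa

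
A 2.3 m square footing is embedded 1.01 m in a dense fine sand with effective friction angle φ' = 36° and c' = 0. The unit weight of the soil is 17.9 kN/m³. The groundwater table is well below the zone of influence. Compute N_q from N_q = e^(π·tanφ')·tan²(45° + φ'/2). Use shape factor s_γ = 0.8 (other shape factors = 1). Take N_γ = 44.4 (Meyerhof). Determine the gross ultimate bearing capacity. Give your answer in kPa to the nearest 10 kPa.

q_ult ≈ 1410 kPa

tan36° = 0.7265, so N_q = e^(π×0.7265)·tan²(63°) = 9.801 × 3.852 = 37.75.
Overburden at base level: q = 17.9 × 1.01 = 18.079 kPa.
Surcharge term q·N_q = 18.079 × 37.752 = 682.53 kPa; self-weight term 0.5·γ·B·N_γ·s_γ = 0.5 × 17.9 × 2.3 × 44.4 × 0.8 = 731.18 kPa.
q_ult = 682.53 + 731.18 = 1413.7 kPa.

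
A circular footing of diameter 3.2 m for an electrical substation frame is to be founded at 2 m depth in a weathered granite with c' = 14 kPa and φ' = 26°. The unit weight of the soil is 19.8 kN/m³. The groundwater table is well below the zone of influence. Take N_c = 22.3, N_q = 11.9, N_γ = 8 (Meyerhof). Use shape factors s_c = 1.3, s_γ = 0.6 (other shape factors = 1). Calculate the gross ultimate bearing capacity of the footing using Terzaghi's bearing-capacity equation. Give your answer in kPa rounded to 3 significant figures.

q_ult ≈ 1030 kPa

q = γ·D_f = 19.8 × 2 = 39.6 kPa.
c·N_c·s_c = 14 × 22.3 × 1.3 = 405.86 kPa
q·N_q = 39.6 × 11.9 = 471.24 kPa
0.5·γ·B·N_γ·s_γ = 0.5 × 19.8 × 3.2 × 8 × 0.6 = 152.06 kPa
q_ult = 405.86 + 471.24 + 152.06 = 1029.2 kPa.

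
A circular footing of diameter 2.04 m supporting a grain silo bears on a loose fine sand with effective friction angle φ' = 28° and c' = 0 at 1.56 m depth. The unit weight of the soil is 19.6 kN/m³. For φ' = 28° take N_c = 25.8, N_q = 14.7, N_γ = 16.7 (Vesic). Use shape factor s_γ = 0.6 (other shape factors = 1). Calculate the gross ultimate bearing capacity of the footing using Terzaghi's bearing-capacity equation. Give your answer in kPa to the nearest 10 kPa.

Overburden at base level: q = 19.6 × 1.56 = 30.576 kPa.
Surcharge term q·N_q = 30.576 × 14.7 = 449.47 kPa; self-weight term 0.5·γ·B·N_γ·s_γ = 0.5 × 19.6 × 2.04 × 16.7 × 0.6 = 200.32 kPa.
q_ult = 449.47 + 200.32 = 649.79 kPa.

q_ult ≈ 650 kPa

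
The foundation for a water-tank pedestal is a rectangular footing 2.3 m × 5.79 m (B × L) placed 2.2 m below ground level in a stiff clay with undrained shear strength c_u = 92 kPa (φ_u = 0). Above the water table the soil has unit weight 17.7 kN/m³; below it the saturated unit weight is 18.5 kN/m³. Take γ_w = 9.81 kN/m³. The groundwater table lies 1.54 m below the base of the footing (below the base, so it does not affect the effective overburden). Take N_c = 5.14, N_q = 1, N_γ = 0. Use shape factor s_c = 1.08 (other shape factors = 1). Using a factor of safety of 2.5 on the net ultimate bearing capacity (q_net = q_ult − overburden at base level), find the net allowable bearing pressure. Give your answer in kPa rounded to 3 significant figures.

Overburden at base level: q = 17.7 × 2.2 = 38.94 kPa.
Cohesion term c·N_c·s_c = 92 × 5.14 × 1.08 = 510.71 kPa; surcharge term q·N_q = 38.94 × 1 = 38.94 kPa.
q_ult = 510.71 + 38.94 = 549.65 kPa.
q_net = 549.65 − 38.94 = 510.71 kPa.
q_all(net) = 510.71 / 2.5 = 204.28 kPa.

q_all(net) ≈ 204 kPa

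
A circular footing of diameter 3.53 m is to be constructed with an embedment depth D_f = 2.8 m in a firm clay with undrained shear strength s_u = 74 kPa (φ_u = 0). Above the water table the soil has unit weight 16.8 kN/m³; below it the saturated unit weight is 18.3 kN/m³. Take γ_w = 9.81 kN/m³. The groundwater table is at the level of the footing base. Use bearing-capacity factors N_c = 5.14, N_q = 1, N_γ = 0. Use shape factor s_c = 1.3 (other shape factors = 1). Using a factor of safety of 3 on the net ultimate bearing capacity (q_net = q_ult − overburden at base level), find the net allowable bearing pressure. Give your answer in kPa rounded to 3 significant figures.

Effective surcharge at the founding depth q = γ·D_f = 16.8 × 2.8 = 47.04 kPa.
q_ult = c·N_c·s_c + q·N_q
     = 74 × 5.14 × 1.3 + 47.04 × 1
     = 494.47 + 47.04 = 541.51 kPa.
q_net = 541.51 − 47.04 = 494.47 kPa.
q_all(net) = 494.47 / 3 = 164.82 kPa.

q_all(net) ≈ 165 kPa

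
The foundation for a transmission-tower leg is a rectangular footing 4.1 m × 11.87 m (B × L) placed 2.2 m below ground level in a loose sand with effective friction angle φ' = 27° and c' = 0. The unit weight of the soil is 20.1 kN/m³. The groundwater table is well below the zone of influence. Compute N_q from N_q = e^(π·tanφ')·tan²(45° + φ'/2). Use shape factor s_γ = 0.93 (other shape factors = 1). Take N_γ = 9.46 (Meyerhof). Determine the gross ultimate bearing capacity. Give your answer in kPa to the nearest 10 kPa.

q_ult ≈ 950 kPa

tan27° = 0.5095, so N_q = e^(π×0.5095)·tan²(58.5°) = 4.957 × 2.663 = 13.2.
Overburden at base level: q = 20.1 × 2.2 = 44.22 kPa.
Surcharge term q·N_q = 44.22 × 13.199 = 583.67 kPa; self-weight term 0.5·γ·B·N_γ·s_γ = 0.5 × 20.1 × 4.1 × 9.46 × 0.93 = 362.51 kPa.
q_ult = 583.67 + 362.51 = 946.18 kPa.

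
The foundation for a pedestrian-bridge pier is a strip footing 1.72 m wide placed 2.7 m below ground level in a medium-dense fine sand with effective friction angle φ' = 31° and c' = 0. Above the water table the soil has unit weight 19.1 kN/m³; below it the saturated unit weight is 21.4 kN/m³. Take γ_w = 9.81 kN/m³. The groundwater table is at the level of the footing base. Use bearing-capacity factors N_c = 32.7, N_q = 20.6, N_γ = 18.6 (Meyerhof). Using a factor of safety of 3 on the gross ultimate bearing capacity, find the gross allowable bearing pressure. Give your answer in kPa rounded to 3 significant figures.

q_all ≈ 416 kPa

Effective surcharge at the founding depth q = γ·D_f = 19.1 × 2.7 = 51.57 kPa.
The water table coincides with the base, so in the self-weight term γ → γ' = 11.59 kN/m³.
q_ult = q·N_q + 0.5·γ·B·N_γ
     = 51.57 × 20.6 + 0.5 × 11.59 × 1.72 × 18.6
     = 1062.3 + 185.39 = 1247.7 kPa.
q_all = 1247.7 / 3 = 415.91 kPa.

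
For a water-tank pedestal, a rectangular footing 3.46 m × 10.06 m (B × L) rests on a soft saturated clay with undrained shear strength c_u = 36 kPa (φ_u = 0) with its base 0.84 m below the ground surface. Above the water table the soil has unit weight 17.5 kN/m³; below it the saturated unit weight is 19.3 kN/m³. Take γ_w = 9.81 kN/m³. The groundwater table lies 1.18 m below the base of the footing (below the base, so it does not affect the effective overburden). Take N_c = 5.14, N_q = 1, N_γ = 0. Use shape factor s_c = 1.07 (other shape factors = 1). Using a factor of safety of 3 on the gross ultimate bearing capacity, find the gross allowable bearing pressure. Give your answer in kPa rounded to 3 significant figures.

q = γ·D_f = 17.5 × 0.84 = 14.7 kPa.
c·N_c·s_c = 36 × 5.14 × 1.07 = 197.99 kPa
q·N_q = 14.7 × 1 = 14.7 kPa
q_ult = 197.99 + 14.7 = 212.69 kPa.
q_all = 212.69 / 3 = 70.898 kPa.

q_all ≈ 70.9 kPa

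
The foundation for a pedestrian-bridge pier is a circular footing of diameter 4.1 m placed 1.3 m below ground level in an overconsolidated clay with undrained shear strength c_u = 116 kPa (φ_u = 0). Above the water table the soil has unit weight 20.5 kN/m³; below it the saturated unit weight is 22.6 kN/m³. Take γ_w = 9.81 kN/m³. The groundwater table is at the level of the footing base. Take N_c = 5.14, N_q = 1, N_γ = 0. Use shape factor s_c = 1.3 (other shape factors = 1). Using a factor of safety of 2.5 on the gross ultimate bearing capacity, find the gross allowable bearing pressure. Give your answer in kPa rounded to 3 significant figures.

Effective surcharge at the founding depth q = γ·D_f = 20.5 × 1.3 = 26.65 kPa.
q_ult = c·N_c·s_c + q·N_q
     = 116 × 5.14 × 1.3 + 26.65 × 1
     = 775.11 + 26.65 = 801.76 kPa.
q_all = 801.76 / 2.5 = 320.7 kPa.

q_all ≈ 321 kPa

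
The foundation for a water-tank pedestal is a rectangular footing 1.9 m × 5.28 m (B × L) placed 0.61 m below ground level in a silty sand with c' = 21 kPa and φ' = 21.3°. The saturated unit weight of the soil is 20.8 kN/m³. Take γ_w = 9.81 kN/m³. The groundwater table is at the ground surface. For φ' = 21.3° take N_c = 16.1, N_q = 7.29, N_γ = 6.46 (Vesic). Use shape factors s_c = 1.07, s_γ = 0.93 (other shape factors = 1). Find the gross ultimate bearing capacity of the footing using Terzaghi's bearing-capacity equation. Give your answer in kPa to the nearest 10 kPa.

q_ult ≈ 470 kPa

With the water table at the surface the whole profile is submerged: γ' = 20.8 − 9.81 = 10.99 kN/m³, so q = γ'·D_f = 6.7039 kPa; the same γ' applies in the ½γBN_γ term.
q_ult = c·N_c·s_c + q·N_q + 0.5·γ·B·N_γ·s_γ
     = 21 × 16.1 × 1.07 + 6.7039 × 7.29 + 0.5 × 10.99 × 1.9 × 6.46 × 0.93
     = 361.77 + 48.871 + 62.724 = 473.36 kPa.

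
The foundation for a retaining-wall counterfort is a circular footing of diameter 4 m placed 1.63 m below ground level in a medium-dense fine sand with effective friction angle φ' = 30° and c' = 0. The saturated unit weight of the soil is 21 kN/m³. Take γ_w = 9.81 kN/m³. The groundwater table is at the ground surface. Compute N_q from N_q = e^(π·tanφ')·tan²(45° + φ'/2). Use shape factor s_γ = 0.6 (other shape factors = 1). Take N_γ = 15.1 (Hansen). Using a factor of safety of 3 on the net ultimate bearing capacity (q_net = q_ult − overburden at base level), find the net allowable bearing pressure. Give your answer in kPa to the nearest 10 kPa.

q_all(net) ≈ 170 kPa

N_q = e^(π·tan30°)·tan²(60°) = 18.4.
With the water table at the surface the whole profile is submerged: γ' = 21 − 9.81 = 11.19 kN/m³, so q = γ'·D_f = 18.24 kPa; the same γ' applies in the ½γBN_γ term.
q_ult = q·N_q + 0.5·γ·B·N_γ·s_γ
     = 18.24 × 18.401 + 0.5 × 11.19 × 4 × 15.1 × 0.6
     = 335.63 + 202.76 = 538.39 kPa.
q_net = 538.39 − 18.24 = 520.15 kPa.
q_all(net) = 520.15 / 3 = 173.38 kPa.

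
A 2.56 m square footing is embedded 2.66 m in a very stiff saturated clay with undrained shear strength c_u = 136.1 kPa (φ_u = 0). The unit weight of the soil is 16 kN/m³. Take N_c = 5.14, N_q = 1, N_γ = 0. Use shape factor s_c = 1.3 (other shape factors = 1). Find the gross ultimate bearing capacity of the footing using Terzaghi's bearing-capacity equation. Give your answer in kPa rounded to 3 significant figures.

q_ult ≈ 952 kPa

Overburden at base level: q = 16 × 2.66 = 42.56 kPa.
Cohesion term c·N_c·s_c = 136.1 × 5.14 × 1.3 = 909.42 kPa; surcharge term q·N_q = 42.56 × 1 = 42.56 kPa.
q_ult = 909.42 + 42.56 = 951.98 kPa.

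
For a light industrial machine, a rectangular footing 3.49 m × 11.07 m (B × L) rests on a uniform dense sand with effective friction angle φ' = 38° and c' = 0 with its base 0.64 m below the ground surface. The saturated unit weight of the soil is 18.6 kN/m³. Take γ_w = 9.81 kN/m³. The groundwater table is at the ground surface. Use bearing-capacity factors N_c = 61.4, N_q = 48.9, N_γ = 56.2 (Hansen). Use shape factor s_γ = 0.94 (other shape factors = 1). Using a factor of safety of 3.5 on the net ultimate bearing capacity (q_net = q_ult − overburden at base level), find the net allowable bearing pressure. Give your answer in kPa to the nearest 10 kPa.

Water table at ground surface, so effective unit weight γ' = 18.6 − 9.81 = 8.79 kN/m³ is used throughout; overburden q = 8.79 × 0.64 = 5.6256 kPa; the same γ' applies in the ½γBN_γ term.
Surcharge term q·N_q = 5.6256 × 48.9 = 275.09 kPa; self-weight term 0.5·γ·B·N_γ·s_γ = 0.5 × 8.79 × 3.49 × 56.2 × 0.94 = 810.3 kPa.
q_ult = 275.09 + 810.3 = 1085.4 kPa.
q_net = 1085.4 − 5.6256 = 1079.8 kPa.
q_all(net) = 1079.8 / 3.5 = 308.51 kPa.

q_all(net) ≈ 310 kPa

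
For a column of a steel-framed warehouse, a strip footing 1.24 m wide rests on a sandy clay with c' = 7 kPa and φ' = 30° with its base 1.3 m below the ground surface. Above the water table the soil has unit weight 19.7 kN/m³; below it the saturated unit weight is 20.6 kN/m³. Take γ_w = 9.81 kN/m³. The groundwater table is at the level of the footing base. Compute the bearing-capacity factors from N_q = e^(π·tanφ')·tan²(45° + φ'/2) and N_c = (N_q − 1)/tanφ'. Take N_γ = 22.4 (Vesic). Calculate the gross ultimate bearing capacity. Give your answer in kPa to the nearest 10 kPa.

tan30° = 0.5774, so N_q = e^(π×0.5774)·tan²(60°) = 6.134 × 3.0 = 18.4.
N_c = (18.4 − 1)/tan30° = 30.14.
Overburden at base level: q = 19.7 × 1.3 = 25.61 kPa.
Below the base the soil is submerged, so the ½γBN_γ term uses γ' = 20.6 − 9.81 = 10.79 kN/m³.
Cohesion term c·N_c = 7 × 30.14 = 210.98 kPa; surcharge term q·N_q = 25.61 × 18.401 = 471.25 kPa; self-weight term 0.5·γ·B·N_γ = 0.5 × 10.79 × 1.24 × 22.4 = 149.85 kPa.
q_ult = 210.98 + 471.25 + 149.85 = 832.08 kPa.

q_ult ≈ 830 kPa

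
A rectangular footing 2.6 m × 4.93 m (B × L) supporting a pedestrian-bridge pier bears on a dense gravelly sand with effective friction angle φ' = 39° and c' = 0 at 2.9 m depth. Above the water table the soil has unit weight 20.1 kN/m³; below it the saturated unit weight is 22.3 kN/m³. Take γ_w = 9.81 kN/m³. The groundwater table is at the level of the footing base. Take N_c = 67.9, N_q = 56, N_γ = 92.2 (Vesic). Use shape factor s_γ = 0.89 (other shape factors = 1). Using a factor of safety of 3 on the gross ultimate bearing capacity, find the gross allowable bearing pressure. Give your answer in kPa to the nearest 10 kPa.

q_all ≈ 1530 kPa

Effective surcharge at the founding depth q = γ·D_f = 20.1 × 2.9 = 58.29 kPa.
The water table coincides with the base, so in the self-weight term γ → γ' = 12.49 kN/m³.
q_ult = q·N_q + 0.5·γ·B·N_γ·s_γ
     = 58.29 × 56 + 0.5 × 12.49 × 2.6 × 92.2 × 0.89
     = 3264.2 + 1332.4 = 4596.6 kPa.
q_all = 4596.6 / 3 = 1532.2 kPa.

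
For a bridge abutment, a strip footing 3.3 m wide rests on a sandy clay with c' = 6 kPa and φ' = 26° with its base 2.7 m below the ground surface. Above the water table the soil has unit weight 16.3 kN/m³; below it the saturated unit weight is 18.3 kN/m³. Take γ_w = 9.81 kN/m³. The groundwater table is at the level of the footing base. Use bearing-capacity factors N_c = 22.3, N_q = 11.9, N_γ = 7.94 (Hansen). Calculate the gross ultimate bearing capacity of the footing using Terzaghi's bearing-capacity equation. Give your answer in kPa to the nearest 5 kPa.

q_ult ≈ 770 kPa

Effective surcharge at the founding depth q = γ·D_f = 16.3 × 2.7 = 44.01 kPa.
The water table coincides with the base, so in the self-weight term γ → γ' = 8.49 kN/m³.
q_ult = c·N_c + q·N_q + 0.5·γ·B·N_γ
     = 6 × 22.3 + 44.01 × 11.9 + 0.5 × 8.49 × 3.3 × 7.94
     = 133.8 + 523.72 + 111.23 = 768.75 kPa.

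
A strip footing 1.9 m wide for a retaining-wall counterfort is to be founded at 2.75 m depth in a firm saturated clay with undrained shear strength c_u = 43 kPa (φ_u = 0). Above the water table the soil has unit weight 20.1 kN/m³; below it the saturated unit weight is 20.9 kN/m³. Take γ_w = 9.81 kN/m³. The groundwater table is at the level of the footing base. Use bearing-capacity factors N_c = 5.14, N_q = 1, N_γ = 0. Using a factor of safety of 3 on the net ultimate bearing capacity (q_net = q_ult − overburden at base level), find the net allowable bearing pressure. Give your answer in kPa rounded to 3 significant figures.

q = γ·D_f = 20.1 × 2.75 = 55.275 kPa.
c·N_c = 43 × 5.14 = 221.02 kPa
q·N_q = 55.275 × 1 = 55.275 kPa
q_ult = 221.02 + 55.275 = 276.29 kPa.
q_net = 276.29 − 55.275 = 221.02 kPa.
q_all(net) = 221.02 / 3 = 73.673 kPa.

q_all(net) ≈ 73.7 kPa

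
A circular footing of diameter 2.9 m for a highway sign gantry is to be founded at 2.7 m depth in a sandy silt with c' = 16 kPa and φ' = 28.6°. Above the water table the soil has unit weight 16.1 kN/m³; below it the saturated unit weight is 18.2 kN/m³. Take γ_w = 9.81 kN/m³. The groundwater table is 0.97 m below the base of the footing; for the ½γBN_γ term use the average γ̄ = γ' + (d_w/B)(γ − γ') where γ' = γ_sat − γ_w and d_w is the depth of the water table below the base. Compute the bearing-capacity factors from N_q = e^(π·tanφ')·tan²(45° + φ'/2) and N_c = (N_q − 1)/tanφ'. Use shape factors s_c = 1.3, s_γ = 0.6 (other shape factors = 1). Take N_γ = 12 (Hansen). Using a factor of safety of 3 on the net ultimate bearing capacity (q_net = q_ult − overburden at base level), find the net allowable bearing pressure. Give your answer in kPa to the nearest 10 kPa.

q_all(net) ≈ 440 kPa

N_q = e^(π·tan28.6°)·tan²(59.3°) = 15.73; N_c = (N_q − 1)/tanφ' = 27.01.
Overburden at base level: q = 16.1 × 2.7 = 43.47 kPa.
The water table is 0.97 m below the base (< B = 2.9 m), so the ½γBN_γ term uses γ̄ = γ' + (d_w/B)(γ − γ') = 8.39 + (0.97/2.9)(16.1 − 8.39) = 10.969 kN/m³.
Cohesion term c·N_c·s_c = 16 × 27.013 × 1.3 = 561.86 kPa; surcharge term q·N_q = 43.47 × 15.728 = 683.68 kPa; self-weight term 0.5·γ·B·N_γ·s_γ = 0.5 × 10.969 × 2.9 × 12 × 0.6 = 114.51 kPa.
q_ult = 561.86 + 683.68 + 114.51 = 1360.1 kPa.
q_net = 1360.1 − 43.47 = 1316.6 kPa.
q_all(net) = 1316.6 / 3 = 438.86 kPa.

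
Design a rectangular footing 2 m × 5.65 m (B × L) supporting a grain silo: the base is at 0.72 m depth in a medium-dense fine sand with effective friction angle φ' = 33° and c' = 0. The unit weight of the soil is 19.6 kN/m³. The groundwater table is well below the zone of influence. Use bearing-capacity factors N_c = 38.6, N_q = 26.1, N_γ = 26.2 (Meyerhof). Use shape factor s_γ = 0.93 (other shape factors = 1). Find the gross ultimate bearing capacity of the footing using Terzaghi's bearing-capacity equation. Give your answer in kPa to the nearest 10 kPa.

q = γ·D_f = 19.6 × 0.72 = 14.112 kPa.
q·N_q = 14.112 × 26.1 = 368.32 kPa
0.5·γ·B·N_γ·s_γ = 0.5 × 19.6 × 2 × 26.2 × 0.93 = 477.57 kPa
q_ult = 368.32 + 477.57 = 845.9 kPa.

q_ult ≈ 850 kPa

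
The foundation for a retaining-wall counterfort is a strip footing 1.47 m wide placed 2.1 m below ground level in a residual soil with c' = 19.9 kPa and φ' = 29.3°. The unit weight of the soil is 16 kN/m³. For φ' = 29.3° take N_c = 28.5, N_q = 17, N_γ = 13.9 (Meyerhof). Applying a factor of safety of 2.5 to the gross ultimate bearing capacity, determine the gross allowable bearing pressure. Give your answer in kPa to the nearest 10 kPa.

Overburden at base level: q = 16 × 2.1 = 33.6 kPa.
Cohesion term c·N_c = 19.9 × 28.5 = 567.15 kPa; surcharge term q·N_q = 33.6 × 17 = 571.2 kPa; self-weight term 0.5·γ·B·N_γ = 0.5 × 16 × 1.47 × 13.9 = 163.46 kPa.
q_ult = 567.15 + 571.2 + 163.46 = 1301.8 kPa.
q_all = q_ult / FS = 1301.8 / 2.5 = 520.73 kPa.

q_all ≈ 520 kPa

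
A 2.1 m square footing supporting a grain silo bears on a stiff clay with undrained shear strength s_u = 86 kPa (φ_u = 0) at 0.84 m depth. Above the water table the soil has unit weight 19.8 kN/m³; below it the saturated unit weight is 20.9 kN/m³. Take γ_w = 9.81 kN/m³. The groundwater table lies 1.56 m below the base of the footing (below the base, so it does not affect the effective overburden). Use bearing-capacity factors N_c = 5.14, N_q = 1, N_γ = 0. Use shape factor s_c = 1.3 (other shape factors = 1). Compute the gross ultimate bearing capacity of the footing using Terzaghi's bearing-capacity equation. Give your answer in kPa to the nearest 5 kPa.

q_ult ≈ 590 kPa

Overburden at base level: q = 19.8 × 0.84 = 16.632 kPa.
Cohesion term c·N_c·s_c = 86 × 5.14 × 1.3 = 574.65 kPa; surcharge term q·N_q = 16.632 × 1 = 16.632 kPa.
q_ult = 574.65 + 16.632 = 591.28 kPa.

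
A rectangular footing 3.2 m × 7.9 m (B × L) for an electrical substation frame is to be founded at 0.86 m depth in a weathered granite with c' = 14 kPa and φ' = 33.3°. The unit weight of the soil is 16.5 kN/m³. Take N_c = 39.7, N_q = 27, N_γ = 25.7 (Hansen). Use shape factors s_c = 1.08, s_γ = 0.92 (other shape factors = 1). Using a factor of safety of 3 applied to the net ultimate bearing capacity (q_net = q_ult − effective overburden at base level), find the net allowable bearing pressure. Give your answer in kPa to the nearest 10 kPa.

Effective surcharge at the founding depth q = γ·D_f = 16.5 × 0.86 = 14.19 kPa.
q_ult = c·N_c·s_c + q·N_q + 0.5·γ·B·N_γ·s_γ
     = 14 × 39.7 × 1.08 + 14.19 × 27 + 0.5 × 16.5 × 3.2 × 25.7 × 0.92
     = 600.26 + 383.13 + 624.2 = 1607.6 kPa.
Net ultimate: q_net = 1607.6 − 14.19 = 1593.4 kPa.
q_all(net) = 1593.4 / 3 = 531.14 kPa.

q_all(net) ≈ 530 kPa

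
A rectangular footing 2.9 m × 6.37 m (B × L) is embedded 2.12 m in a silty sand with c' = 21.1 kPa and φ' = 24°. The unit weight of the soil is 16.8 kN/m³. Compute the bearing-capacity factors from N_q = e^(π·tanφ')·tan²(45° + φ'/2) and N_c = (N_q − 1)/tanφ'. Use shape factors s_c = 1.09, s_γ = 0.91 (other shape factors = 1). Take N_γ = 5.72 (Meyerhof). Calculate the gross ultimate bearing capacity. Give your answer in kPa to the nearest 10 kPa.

tan24° = 0.4452, so N_q = e^(π×0.4452)·tan²(57°) = 4.05 × 2.371 = 9.6.
N_c = (9.6 − 1)/tan24° = 19.32.
Effective surcharge at the founding depth q = γ·D_f = 16.8 × 2.12 = 35.616 kPa.
q_ult = c·N_c·s_c + q·N_q + 0.5·γ·B·N_γ·s_γ
     = 21.1 × 19.324 × 1.09 + 35.616 × 9.6034 + 0.5 × 16.8 × 2.9 × 5.72 × 0.91
     = 444.42 + 342.03 + 126.8 = 913.26 kPa.

q_ult ≈ 910 kPa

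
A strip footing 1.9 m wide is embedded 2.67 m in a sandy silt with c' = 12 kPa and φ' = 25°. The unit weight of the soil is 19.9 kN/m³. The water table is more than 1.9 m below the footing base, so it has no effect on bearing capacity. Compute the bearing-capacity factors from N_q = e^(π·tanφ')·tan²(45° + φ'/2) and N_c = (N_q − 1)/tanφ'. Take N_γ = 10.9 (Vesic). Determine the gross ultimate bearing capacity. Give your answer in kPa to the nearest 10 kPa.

q_ult ≈ 1020 kPa

tan25° = 0.4663, so N_q = e^(π×0.4663)·tan²(57.5°) = 4.327 × 2.464 = 10.66.
N_c = (10.66 − 1)/tan25° = 20.72.
q = γ·D_f = 19.9 × 2.67 = 53.133 kPa.
c·N_c = 12 × 20.721 = 248.65 kPa
q·N_q = 53.133 × 10.662 = 566.51 kPa
0.5·γ·B·N_γ = 0.5 × 19.9 × 1.9 × 10.9 = 206.06 kPa
q_ult = 248.65 + 566.51 + 206.06 = 1021.2 kPa.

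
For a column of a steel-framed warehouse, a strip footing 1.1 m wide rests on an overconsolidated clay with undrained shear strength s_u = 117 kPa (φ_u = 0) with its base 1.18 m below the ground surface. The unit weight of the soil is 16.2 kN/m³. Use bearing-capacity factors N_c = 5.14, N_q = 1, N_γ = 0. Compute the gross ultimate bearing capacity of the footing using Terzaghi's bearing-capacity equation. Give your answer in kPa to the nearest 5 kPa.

q = γ·D_f = 16.2 × 1.18 = 19.116 kPa.
c·N_c = 117 × 5.14 = 601.38 kPa
q·N_q = 19.116 × 1 = 19.116 kPa
q_ult = 601.38 + 19.116 = 620.5 kPa.

q_ult ≈ 620 kPa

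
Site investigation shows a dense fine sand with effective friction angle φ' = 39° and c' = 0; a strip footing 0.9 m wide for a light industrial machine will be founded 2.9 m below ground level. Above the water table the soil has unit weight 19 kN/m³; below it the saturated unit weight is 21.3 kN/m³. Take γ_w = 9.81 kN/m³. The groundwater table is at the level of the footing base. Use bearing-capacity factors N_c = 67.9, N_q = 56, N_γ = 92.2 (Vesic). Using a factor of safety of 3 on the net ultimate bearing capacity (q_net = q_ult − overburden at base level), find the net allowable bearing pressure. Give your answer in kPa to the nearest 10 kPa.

q_all(net) ≈ 1170 kPa

Effective surcharge at the founding depth q = γ·D_f = 19 × 2.9 = 55.1 kPa.
The water table coincides with the base, so in the self-weight term γ → γ' = 11.49 kN/m³.
q_ult = q·N_q + 0.5·γ·B·N_γ
     = 55.1 × 56 + 0.5 × 11.49 × 0.9 × 92.2
     = 3085.6 + 476.72 = 3562.3 kPa.
q_net = 3562.3 − 55.1 = 3507.2 kPa.
q_all(net) = 3507.2 / 3 = 1169.1 kPa.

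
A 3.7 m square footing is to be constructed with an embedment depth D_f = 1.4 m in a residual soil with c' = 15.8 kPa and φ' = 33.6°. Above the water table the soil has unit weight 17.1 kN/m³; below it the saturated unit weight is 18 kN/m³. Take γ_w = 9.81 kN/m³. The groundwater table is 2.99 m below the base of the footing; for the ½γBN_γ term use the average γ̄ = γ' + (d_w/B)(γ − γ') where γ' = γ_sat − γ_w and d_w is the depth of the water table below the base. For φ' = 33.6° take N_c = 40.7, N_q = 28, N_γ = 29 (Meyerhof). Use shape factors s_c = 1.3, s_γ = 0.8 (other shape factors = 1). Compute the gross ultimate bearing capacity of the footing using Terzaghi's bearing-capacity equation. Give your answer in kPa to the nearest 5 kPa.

q_ult ≈ 2165 kPa

Effective surcharge at the founding depth q = γ·D_f = 17.1 × 1.4 = 23.94 kPa.
With d_w = 2.99 m < B, γ̄ = 8.19 + (2.99/3.7) × (17.1 − 8.19) = 15.39 kN/m³.
q_ult = c·N_c·s_c + q·N_q + 0.5·γ·B·N_γ·s_γ
     = 15.8 × 40.7 × 1.3 + 23.94 × 28 + 0.5 × 15.39 × 3.7 × 29 × 0.8
     = 835.98 + 670.32 + 660.55 = 2166.8 kPa.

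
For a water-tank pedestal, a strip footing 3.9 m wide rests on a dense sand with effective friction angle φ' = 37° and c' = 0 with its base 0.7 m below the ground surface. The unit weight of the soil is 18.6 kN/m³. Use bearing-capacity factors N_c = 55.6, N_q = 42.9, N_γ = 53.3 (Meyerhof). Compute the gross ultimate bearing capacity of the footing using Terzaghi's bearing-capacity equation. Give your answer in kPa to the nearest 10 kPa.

q_ult ≈ 2490 kPa

q = γ·D_f = 18.6 × 0.7 = 13.02 kPa.
q·N_q = 13.02 × 42.9 = 558.56 kPa
0.5·γ·B·N_γ = 0.5 × 18.6 × 3.9 × 53.3 = 1933.2 kPa
q_ult = 558.56 + 1933.2 = 2491.7 kPa.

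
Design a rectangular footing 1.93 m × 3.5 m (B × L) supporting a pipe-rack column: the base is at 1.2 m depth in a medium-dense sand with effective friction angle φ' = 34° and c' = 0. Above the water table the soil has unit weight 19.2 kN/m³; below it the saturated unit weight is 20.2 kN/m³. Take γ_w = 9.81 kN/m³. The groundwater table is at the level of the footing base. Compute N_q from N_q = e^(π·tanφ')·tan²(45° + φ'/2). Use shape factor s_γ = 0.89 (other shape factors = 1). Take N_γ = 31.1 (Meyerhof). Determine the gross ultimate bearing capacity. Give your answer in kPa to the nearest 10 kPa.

q_ult ≈ 960 kPa

tan34° = 0.6745, so N_q = e^(π×0.6745)·tan²(62°) = 8.323 × 3.537 = 29.44.
Effective surcharge at the founding depth q = γ·D_f = 19.2 × 1.2 = 23.04 kPa.
The water table coincides with the base, so in the self-weight term γ → γ' = 10.39 kN/m³.
q_ult = q·N_q + 0.5·γ·B·N_γ·s_γ
     = 23.04 × 29.44 + 0.5 × 10.39 × 1.93 × 31.1 × 0.89
     = 678.29 + 277.52 = 955.81 kPa.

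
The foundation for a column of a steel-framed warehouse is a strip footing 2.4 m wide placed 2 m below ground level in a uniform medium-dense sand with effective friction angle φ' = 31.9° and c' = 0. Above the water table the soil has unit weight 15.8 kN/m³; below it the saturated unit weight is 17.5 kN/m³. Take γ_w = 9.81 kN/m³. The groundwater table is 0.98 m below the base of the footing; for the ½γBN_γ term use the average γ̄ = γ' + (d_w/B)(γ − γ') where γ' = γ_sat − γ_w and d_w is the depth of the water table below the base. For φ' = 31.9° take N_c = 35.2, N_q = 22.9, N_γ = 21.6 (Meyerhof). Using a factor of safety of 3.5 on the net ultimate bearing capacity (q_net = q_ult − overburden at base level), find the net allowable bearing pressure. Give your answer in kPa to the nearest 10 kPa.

Overburden at base level: q = 15.8 × 2 = 31.6 kPa.
The water table is 0.98 m below the base (< B = 2.4 m), so the ½γBN_γ term uses γ̄ = γ' + (d_w/B)(γ − γ') = 7.69 + (0.98/2.4)(15.8 − 7.69) = 11.002 kN/m³.
Surcharge term q·N_q = 31.6 × 22.9 = 723.64 kPa; self-weight term 0.5·γ·B·N_γ = 0.5 × 11.002 × 2.4 × 21.6 = 285.16 kPa.
q_ult = 723.64 + 285.16 = 1008.8 kPa.
q_net = 1008.8 − 31.6 = 977.2 kPa.
q_all(net) = 977.2 / 3.5 = 279.2 kPa.

q_all(net) ≈ 280 kPa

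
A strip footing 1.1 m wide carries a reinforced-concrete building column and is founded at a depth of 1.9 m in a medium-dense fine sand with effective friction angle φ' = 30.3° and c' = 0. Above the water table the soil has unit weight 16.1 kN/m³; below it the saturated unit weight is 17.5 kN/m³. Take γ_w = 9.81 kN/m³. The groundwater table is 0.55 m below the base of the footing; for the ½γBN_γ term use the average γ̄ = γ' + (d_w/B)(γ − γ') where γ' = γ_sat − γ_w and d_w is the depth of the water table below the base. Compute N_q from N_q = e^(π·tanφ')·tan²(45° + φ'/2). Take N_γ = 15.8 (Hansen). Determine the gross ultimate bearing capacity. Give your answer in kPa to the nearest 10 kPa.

tan30.3° = 0.5844, so N_q = e^(π×0.5844)·tan²(60.15°) = 6.27 × 3.037 = 19.04.
Overburden at base level: q = 16.1 × 1.9 = 30.59 kPa.
The water table is 0.55 m below the base (< B = 1.1 m), so the ½γBN_γ term uses γ̄ = γ' + (d_w/B)(γ − γ') = 7.69 + (0.55/1.1)(16.1 − 7.69) = 11.895 kN/m³.
Surcharge term q·N_q = 30.59 × 19.04 = 582.42 kPa; self-weight term 0.5·γ·B·N_γ = 0.5 × 11.895 × 1.1 × 15.8 = 103.37 kPa.
q_ult = 582.42 + 103.37 = 685.79 kPa.

q_ult ≈ 690 kPa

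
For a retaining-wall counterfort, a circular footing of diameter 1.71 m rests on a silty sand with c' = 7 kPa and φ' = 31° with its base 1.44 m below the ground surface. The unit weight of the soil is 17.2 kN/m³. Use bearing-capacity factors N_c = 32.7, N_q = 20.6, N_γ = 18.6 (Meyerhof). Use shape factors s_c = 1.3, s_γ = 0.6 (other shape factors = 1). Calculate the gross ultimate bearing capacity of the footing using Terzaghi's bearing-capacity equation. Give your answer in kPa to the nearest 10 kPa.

Overburden at base level: q = 17.2 × 1.44 = 24.768 kPa.
Cohesion term c·N_c·s_c = 7 × 32.7 × 1.3 = 297.57 kPa; surcharge term q·N_q = 24.768 × 20.6 = 510.22 kPa; self-weight term 0.5·γ·B·N_γ·s_γ = 0.5 × 17.2 × 1.71 × 18.6 × 0.6 = 164.12 kPa.
q_ult = 297.57 + 510.22 + 164.12 = 971.91 kPa.

q_ult ≈ 970 kPa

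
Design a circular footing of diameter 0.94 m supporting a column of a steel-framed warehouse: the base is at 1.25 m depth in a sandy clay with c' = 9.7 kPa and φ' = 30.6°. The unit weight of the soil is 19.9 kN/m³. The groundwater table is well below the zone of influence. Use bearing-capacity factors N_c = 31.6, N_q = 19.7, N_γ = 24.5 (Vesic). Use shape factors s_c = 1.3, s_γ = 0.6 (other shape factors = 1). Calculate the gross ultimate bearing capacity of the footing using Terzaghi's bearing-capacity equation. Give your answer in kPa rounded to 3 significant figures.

q_ult ≈ 1030 kPa

q = γ·D_f = 19.9 × 1.25 = 24.875 kPa.
c·N_c·s_c = 9.7 × 31.6 × 1.3 = 398.48 kPa
q·N_q = 24.875 × 19.7 = 490.04 kPa
0.5·γ·B·N_γ·s_γ = 0.5 × 19.9 × 0.94 × 24.5 × 0.6 = 137.49 kPa
q_ult = 398.48 + 490.04 + 137.49 = 1026 kPa.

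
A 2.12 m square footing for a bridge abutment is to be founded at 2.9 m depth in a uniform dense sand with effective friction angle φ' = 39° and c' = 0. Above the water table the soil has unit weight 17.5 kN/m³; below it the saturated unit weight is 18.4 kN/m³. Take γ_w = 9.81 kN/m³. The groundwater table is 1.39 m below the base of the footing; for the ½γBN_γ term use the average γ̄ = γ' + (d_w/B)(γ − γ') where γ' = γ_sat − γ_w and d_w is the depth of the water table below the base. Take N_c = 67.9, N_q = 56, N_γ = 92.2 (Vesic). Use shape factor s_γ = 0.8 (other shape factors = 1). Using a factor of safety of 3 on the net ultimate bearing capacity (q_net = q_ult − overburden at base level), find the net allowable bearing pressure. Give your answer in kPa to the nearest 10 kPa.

Effective surcharge at the founding depth q = γ·D_f = 17.5 × 2.9 = 50.75 kPa.
With d_w = 1.39 m < B, γ̄ = 8.59 + (1.39/2.12) × (17.5 − 8.59) = 14.432 kN/m³.
q_ult = q·N_q + 0.5·γ·B·N_γ·s_γ
     = 50.75 × 56 + 0.5 × 14.432 × 2.12 × 92.2 × 0.8
     = 2842 + 1128.4 = 3970.4 kPa.
q_net = 3970.4 − 50.75 = 3919.6 kPa.
q_all(net) = 3919.6 / 3 = 1306.5 kPa.

q_all(net) ≈ 1310 kPa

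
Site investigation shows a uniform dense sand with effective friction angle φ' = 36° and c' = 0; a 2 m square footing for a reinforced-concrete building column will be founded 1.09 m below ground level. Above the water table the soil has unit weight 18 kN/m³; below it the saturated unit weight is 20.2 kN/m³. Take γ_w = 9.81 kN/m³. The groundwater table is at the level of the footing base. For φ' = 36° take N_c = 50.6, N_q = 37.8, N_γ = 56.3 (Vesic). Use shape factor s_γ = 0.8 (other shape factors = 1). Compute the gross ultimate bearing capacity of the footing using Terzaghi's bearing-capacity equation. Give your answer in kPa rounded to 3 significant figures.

q = γ·D_f = 18 × 1.09 = 19.62 kPa.
For the ½γBN_γ term take γ' = 20.2 − 9.81 = 10.39 kN/m³ (soil below base is submerged).
q·N_q = 19.62 × 37.8 = 741.64 kPa
0.5·γ·B·N_γ·s_γ = 0.5 × 10.39 × 2 × 56.3 × 0.8 = 467.97 kPa
q_ult = 741.64 + 467.97 = 1209.6 kPa.

q_ult ≈ 1210 kPa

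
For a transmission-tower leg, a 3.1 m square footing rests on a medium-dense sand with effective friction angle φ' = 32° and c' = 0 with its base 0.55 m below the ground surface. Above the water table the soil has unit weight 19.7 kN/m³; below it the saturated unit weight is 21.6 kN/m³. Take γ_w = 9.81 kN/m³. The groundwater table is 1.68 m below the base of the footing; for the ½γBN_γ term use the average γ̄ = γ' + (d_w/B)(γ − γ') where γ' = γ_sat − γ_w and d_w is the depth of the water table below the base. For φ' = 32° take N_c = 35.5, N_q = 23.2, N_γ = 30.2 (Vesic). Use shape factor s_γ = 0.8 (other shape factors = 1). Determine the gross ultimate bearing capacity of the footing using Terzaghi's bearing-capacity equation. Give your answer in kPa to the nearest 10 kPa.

q_ult ≈ 850 kPa

Overburden at base level: q = 19.7 × 0.55 = 10.835 kPa.
The water table is 1.68 m below the base (< B = 3.1 m), so the ½γBN_γ term uses γ̄ = γ' + (d_w/B)(γ − γ') = 11.79 + (1.68/3.1)(19.7 − 11.79) = 16.077 kN/m³.
Surcharge term q·N_q = 10.835 × 23.2 = 251.37 kPa; self-weight term 0.5·γ·B·N_γ·s_γ = 0.5 × 16.077 × 3.1 × 30.2 × 0.8 = 602.04 kPa.
q_ult = 251.37 + 602.04 = 853.41 kPa.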